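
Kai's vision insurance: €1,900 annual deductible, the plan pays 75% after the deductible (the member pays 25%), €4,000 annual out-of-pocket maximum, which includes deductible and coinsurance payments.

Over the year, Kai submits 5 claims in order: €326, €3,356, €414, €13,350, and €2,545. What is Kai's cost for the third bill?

€103.50

Claim 1 (€326): all of it applies to the deductible. Member owes €326 (running OOP €326).
Claim 2 (€3,356): €1,574 finishes the deductible; €1,782 goes to coinsurance; 25% of €1,782 = €445.50. Member owes €2,019.50 (running OOP €2,345.50).
Claim 3 (€414): deductible met; 25% of €414 = €103.50. Member pays €103.50; OOP now €2,449.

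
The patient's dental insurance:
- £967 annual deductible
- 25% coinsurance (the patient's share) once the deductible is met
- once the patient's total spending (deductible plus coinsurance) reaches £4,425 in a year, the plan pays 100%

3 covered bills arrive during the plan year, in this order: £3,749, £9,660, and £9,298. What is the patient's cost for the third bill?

Claim 1 (£3,749): deductible takes £967, £2,782 remains; patient's 25% is £695.50. Patient pays £1,662.50; OOP now £1,662.50.
Claim 2 (£9,660): 25% coinsurance on £9,660 = £2,415. Patient pays £2,415; OOP now £4,077.50.
Claim 3 (£9,298): deductible already satisfied, so patient's share is 25% × £9,298 = £2,324.50. That would push OOP to £6,402, over the £4,425 cap, so patient pays £4,425 − £4,077.50 = £347.50.

£347.50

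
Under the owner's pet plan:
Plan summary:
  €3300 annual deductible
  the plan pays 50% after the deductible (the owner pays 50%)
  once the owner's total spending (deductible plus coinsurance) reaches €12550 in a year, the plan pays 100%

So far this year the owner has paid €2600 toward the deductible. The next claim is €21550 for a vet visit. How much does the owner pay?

€2600 of the €3300 deductible is already met, leaving €700.
That leaves €21550 − €700 = €20850 for coinsurance.
Owner's 50% share of €20850 is €10425.
So the owner owes €700 + €10425 = €11125 before any cap.
Year-to-date out-of-pocket would reach €2600 + €11125 = €13725, above the €12550 maximum, so the owner pays only €12550 − €2600 = €9950.

€9950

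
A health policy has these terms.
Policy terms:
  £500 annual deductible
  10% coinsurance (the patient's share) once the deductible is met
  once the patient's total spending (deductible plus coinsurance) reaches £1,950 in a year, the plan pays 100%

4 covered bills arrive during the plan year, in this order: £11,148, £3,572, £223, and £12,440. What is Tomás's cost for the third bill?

£22.30

#1 (£11,148): £500 to deductible, leaving £10,648; 10% of £10,648 = £1,064.80. Patient pays £1,564.80; OOP now £1,564.80.
#2 (£3,572): deductible met; 10% of £3,572 = £357.20. Patient owes £357.20 (running OOP £1,922).
#3 (£223): 10% coinsurance on £223 = £22.30. Cost to patient: £22.30. OOP to date £1,944.30.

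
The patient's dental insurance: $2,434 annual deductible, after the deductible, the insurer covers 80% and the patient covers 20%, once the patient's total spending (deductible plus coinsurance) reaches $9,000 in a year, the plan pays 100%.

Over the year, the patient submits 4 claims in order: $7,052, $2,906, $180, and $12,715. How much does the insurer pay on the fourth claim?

$10,172

Claim 1 ($7,052): deductible takes $2,434, $4,618 remains; patient's 20% is $923.60. Patient pays $3,357.60; OOP now $3,357.60. Insurer: $7,052 − $3,357.60 = $3,694.40.
Claim 2 ($2,906): 20% coinsurance on $2,906 = $581.20. Patient pays $581.20; OOP now $3,938.80. Insurer: $2,906 − $581.20 = $2,324.80.
Claim 3 ($180): deductible already satisfied, so patient's share is 20% × $180 = $36. Patient owes $36 (running OOP $3,974.80). Insurer: $180 − $36 = $144.
Claim 4 ($12,715): deductible already satisfied, so patient's share is 20% × $12,715 = $2,543. Patient pays $2,543; OOP now $6,517.80. Plan pays $12,715 − $2,543 = $10,172.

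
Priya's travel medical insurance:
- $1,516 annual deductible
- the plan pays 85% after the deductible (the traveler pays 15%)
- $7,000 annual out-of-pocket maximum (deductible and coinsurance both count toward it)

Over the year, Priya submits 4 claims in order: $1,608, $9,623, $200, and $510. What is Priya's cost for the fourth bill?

Bill 1, $1,608: deductible takes $1,516, $92 remains; coinsurance $92 × 15% = $13.80. Cost to traveler: $1,529.80. OOP to date $1,529.80.
Bill 2, $9,623: deductible met; 15% of $9,623 = $1,443.45. Cost to traveler: $1,443.45. OOP to date $2,973.25.
Bill 3, $200: deductible already satisfied, so traveler's share is 15% × $200 = $30. Traveler owes $30 (running OOP $3,003.25).
Bill 4, $510: deductible met; 15% of $510 = $76.50. Traveler owes $76.50 (running OOP $3,079.75).

$76.50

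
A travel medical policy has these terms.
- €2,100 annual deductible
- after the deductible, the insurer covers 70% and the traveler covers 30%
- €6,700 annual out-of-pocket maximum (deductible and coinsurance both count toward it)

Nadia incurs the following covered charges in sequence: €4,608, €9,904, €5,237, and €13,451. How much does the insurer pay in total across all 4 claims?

€26,500

#1 (€4,608): deductible takes €2,100, €2,508 remains; 30% of €2,508 = €752.40. Traveler owes €2,852.40 (running OOP €2,852.40). Insurer: €4,608 − €2,852.40 = €1,755.60.
#2 (€9,904): deductible met; 30% of €9,904 = €2,971.20. Traveler owes €2,971.20 (running OOP €5,823.60). Insurer: €9,904 − €2,971.20 = €6,932.80.
#3 (€5,237): deductible met; 30% of €5,237 = €1,571.10. Adding that to €5,823.60 gives €7,394.70, past the €6,700 cap; traveler pays only €6,700 − €5,823.60 = €876.40. Plan pays €5,237 − €876.40 = €4,360.60.
#4 (€13,451): 30% coinsurance on €13,451 = €4,035.30. Adding that to €6,700 gives €10,735.30, past the €6,700 cap; traveler pays only €6,700 − €6,700 = €0. Insurer: €13,451 − €0 = €13,451.
Insurer total = bills − traveler's total = €33,200 − €6,700 = €26,500.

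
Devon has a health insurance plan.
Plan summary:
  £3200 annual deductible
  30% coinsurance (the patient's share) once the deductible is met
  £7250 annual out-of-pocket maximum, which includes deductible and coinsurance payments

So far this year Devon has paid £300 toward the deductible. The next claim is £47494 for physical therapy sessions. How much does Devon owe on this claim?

Remaining deductible: £3200 − £300 = £2900.
The remaining £44594 (= £47494 − £2900) moves to coinsurance.
30% of £44594 = £13378.20 falls to the patient.
That puts the patient's cost at £2900 + £13378.20 = £16278.20 before any cap.
That would bring total out-of-pocket to £16578.20, past the £7250 cap. The patient is capped at £7250 − £300 = £6950 on this claim.

£6950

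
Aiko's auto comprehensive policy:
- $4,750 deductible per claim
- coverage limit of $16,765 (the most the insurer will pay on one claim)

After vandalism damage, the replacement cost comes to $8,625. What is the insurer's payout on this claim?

Less the $4,750 deductible: $8,625 − $4,750 = $3,875.
$3,875 is within the $16,765 limit, so the insurer pays $3,875.

$3,875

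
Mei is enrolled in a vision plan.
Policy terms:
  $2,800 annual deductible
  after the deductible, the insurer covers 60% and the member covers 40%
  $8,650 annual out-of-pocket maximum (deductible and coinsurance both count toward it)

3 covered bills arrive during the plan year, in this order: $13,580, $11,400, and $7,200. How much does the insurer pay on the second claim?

$9,862

Bill 1, $13,580: $2,800 finishes the deductible; $10,780 goes to coinsurance; coinsurance $10,780 × 40% = $4,312. Member pays $7,112; OOP now $7,112. Insurer: $13,580 − $7,112 = $6,468.
Bill 2, $11,400: deductible already satisfied, so member's share is 40% × $11,400 = $4,560. OOP would hit $11,672 > $8,650, so the cap limits the member to $8,650 − $7,112 = $1,538. Plan pays $11,400 − $1,538 = $9,862.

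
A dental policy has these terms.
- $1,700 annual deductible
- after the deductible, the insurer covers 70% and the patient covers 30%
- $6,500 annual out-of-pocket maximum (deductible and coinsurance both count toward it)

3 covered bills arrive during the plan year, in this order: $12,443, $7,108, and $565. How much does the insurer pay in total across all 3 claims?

$13,616

Bill 1, $12,443: deductible takes $1,700, $10,743 remains; patient's 30% is $3,222.90. Cost to patient: $4,922.90. OOP to date $4,922.90. Insurer: $12,443 − $4,922.90 = $7,520.10.
Bill 2, $7,108: deductible met; 30% of $7,108 = $2,132.40. Adding that to $4,922.90 gives $7,055.30, past the $6,500 cap; patient pays only $6,500 − $4,922.90 = $1,577.10. Plan pays $7,108 − $1,577.10 = $5,530.90.
Bill 3, $565: 30% coinsurance on $565 = $169.50. Adding that to $6,500 gives $6,669.50, past the $6,500 cap; patient pays only $6,500 − $6,500 = $0. Plan pays $565 − $0 = $565.
Insurer total = bills − patient's total = $20,116 − $6,500 = $13,616.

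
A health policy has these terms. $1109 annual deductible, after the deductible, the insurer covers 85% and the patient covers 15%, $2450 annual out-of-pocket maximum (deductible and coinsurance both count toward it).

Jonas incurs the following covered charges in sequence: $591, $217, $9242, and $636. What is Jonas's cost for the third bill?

Bill 1, $591: entire amount goes to the deductible. Patient owes $591 (running OOP $591).
Bill 2, $217: all of it applies to the deductible. Patient owes $217 (running OOP $808).
Bill 3, $9242: $301 finishes the deductible; $8941 goes to coinsurance; coinsurance $8941 × 15% = $1341.15. Deductible plus coinsurance: $301 + $1341.15 = $1642.15. OOP would hit $2450.15 > $2450, so the cap limits the patient to $2450 − $808 = $1642.

$1642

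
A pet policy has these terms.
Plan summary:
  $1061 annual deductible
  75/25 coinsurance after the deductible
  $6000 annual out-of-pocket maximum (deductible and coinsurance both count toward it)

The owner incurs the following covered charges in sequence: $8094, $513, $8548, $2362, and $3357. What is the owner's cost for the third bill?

$2137

Claim 1 — $8094: $1061 finishes the deductible; $7033 goes to coinsurance; 25% of $7033 = $1758.25. Owner owes $2819.25 (running OOP $2819.25).
Claim 2 — $513: 25% coinsurance on $513 = $128.25. Owner pays $128.25; OOP now $2947.50.
Claim 3 — $8548: deductible already satisfied, so owner's share is 25% × $8548 = $2137. Owner pays $2137; OOP now $5084.50.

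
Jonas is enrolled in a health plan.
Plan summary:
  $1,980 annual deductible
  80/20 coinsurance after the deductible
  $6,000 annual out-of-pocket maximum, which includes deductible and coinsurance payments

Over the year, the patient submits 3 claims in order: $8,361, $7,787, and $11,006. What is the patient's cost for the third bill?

$1,186.40

Bill 1, $8,361: $1,980 to deductible, leaving $6,381; 20% of $6,381 = $1,276.20. Patient owes $3,256.20 (running OOP $3,256.20).
Bill 2, $7,787: 20% coinsurance on $7,787 = $1,557.40. Cost to patient: $1,557.40. OOP to date $4,813.60.
Bill 3, $11,006: deductible met; 20% of $11,006 = $2,201.20. That would push OOP to $7,014.80, over the $6,000 cap, so patient pays $6,000 − $4,813.60 = $1,186.40.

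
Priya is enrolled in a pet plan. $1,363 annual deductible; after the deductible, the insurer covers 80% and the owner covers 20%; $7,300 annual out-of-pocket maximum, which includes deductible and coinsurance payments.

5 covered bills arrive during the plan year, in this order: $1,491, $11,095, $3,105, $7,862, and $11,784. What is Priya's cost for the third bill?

$621

Claim 1 ($1,491): $1,363 to deductible, leaving $128; coinsurance $128 × 20% = $25.60. Owner owes $1,388.60 (running OOP $1,388.60).
Claim 2 ($11,095): deductible met; 20% of $11,095 = $2,219. Owner owes $2,219 (running OOP $3,607.60).
Claim 3 ($3,105): deductible already satisfied, so owner's share is 20% × $3,105 = $621. Cost to owner: $621. OOP to date $4,228.60.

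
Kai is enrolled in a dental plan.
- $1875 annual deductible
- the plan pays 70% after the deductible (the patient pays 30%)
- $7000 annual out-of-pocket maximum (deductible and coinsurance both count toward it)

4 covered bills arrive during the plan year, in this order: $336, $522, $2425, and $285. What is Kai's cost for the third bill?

Claim 1 ($336): entire amount goes to the deductible. Patient owes $336 (running OOP $336).
Claim 2 ($522): fully absorbed by the deductible. Patient pays $522; OOP now $858.
Claim 3 ($2425): deductible takes $1017, $1408 remains; 30% of $1408 = $422.40. Patient owes $1439.40 (running OOP $2297.40).

$1439.40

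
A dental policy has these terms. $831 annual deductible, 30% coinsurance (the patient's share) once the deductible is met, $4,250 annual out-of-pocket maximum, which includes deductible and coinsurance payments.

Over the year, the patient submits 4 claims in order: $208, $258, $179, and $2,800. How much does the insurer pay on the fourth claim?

$1,829.80

Claim 1 — $208: fully absorbed by the deductible. Patient owes $208 (running OOP $208). Insurer: $208 − $208 = $0.
Claim 2 — $258: entire amount goes to the deductible. Patient pays $258; OOP now $466. Plan pays $258 − $258 = $0.
Claim 3 — $179: fully absorbed by the deductible. Cost to patient: $179. OOP to date $645. Plan pays $179 − $179 = $0.
Claim 4 — $2,800: $186 to deductible, leaving $2,614; patient's 30% is $784.20. Cost to patient: $970.20. OOP to date $1,615.20. Plan pays $2,800 − $970.20 = $1,829.80.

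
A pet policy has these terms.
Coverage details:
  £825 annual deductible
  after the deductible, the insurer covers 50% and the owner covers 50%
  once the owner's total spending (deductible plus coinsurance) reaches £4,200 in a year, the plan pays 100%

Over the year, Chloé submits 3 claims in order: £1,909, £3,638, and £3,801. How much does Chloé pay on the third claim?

Claim 1 (£1,909): £825 to deductible, leaving £1,084; coinsurance £1,084 × 50% = £542. Owner owes £1,367 (running OOP £1,367).
Claim 2 (£3,638): 50% coinsurance on £3,638 = £1,819. Cost to owner: £1,819. OOP to date £3,186.
Claim 3 (£3,801): 50% coinsurance on £3,801 = £1,900.50. Adding that to £3,186 gives £5,086.50, past the £4,200 cap; owner pays only £4,200 − £3,186 = £1,014.

£1,014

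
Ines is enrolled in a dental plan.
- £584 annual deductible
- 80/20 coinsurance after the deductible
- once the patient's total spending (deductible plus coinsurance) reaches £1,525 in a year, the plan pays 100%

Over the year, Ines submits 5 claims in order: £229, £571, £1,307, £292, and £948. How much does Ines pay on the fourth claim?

Claim 1 — £229: all of it applies to the deductible. Patient owes £229 (running OOP £229).
Claim 2 — £571: £355 finishes the deductible; £216 goes to coinsurance; coinsurance £216 × 20% = £43.20. Patient pays £398.20; OOP now £627.20.
Claim 3 — £1,307: 20% coinsurance on £1,307 = £261.40. Patient owes £261.40 (running OOP £888.60).
Claim 4 — £292: deductible already satisfied, so patient's share is 20% × £292 = £58.40. Patient owes £58.40 (running OOP £947).

£58.40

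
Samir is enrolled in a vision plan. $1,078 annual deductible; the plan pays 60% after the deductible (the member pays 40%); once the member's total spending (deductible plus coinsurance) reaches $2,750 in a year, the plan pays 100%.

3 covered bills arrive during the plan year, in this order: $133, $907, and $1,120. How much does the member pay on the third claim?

$470.80

Claim 1 — $133: all of it applies to the deductible. Member pays $133; OOP now $133.
Claim 2 — $907: entire amount goes to the deductible. Member owes $907 (running OOP $1,040).
Claim 3 — $1,120: $38 to deductible, leaving $1,082; member's 40% is $432.80. Member owes $470.80 (running OOP $1,510.80).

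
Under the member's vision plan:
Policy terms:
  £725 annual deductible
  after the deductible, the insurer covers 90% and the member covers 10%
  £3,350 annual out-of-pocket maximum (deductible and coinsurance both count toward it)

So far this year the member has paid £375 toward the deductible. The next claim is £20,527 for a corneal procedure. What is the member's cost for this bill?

£2,367.70

Deductible still to meet: £725 − £375 = £350.
That leaves £20,527 − £350 = £20,177 for coinsurance.
Coinsurance: £20,177 × 10% = £2,017.70.
So the member owes £350 + £2,017.70 = £2,367.70 before any cap.
Total out-of-pocket so far would be £375 + £2,367.70 = £2,742.70, below the £3,350 cap — no reduction.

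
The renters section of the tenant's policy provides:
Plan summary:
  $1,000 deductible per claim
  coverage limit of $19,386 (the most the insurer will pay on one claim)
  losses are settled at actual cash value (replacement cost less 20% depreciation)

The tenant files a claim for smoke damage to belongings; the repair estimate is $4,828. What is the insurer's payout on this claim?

Depreciate 20%: the covered value is $4,828 × 0.8 = $3,862.40.
Less the $1,000 deductible: $3,862.40 − $1,000 = $2,862.40.
$2,862.40 ≤ $19,386, so the limit doesn't bind; insurer pays $2,862.40.

$2,862.40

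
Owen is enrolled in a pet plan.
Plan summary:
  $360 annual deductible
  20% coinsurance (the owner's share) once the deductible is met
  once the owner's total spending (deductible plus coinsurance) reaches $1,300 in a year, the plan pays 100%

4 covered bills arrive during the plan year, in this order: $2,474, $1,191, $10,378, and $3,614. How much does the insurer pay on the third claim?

$10,099

#1 ($2,474): $360 finishes the deductible; $2,114 goes to coinsurance; coinsurance $2,114 × 20% = $422.80. Cost to owner: $782.80. OOP to date $782.80. Plan pays $2,474 − $782.80 = $1,691.20.
#2 ($1,191): 20% coinsurance on $1,191 = $238.20. Owner pays $238.20; OOP now $1,021. Plan pays $1,191 − $238.20 = $952.80.
#3 ($10,378): 20% coinsurance on $10,378 = $2,075.60. Adding that to $1,021 gives $3,096.60, past the $1,300 cap; owner pays only $1,300 − $1,021 = $279. Insurer: $10,378 − $279 = $10,099.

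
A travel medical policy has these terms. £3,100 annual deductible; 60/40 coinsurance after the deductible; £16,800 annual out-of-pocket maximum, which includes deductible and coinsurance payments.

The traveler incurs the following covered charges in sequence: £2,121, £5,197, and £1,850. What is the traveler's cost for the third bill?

£740

#1 (£2,121): all of it applies to the deductible. Cost to traveler: £2,121. OOP to date £2,121.
#2 (£5,197): £979 to deductible, leaving £4,218; traveler's 40% is £1,687.20. Cost to traveler: £2,666.20. OOP to date £4,787.20.
#3 (£1,850): deductible already satisfied, so traveler's share is 40% × £1,850 = £740. Cost to traveler: £740. OOP to date £5,527.20.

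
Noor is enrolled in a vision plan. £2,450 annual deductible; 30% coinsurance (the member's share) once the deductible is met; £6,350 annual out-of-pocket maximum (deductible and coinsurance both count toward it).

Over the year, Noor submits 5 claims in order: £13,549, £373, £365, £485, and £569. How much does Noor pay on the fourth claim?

£145.50

#1 (£13,549): deductible takes £2,450, £11,099 remains; coinsurance £11,099 × 30% = £3,329.70. Cost to member: £5,779.70. OOP to date £5,779.70.
#2 (£373): deductible already satisfied, so member's share is 30% × £373 = £111.90. Member pays £111.90; OOP now £5,891.60.
#3 (£365): 30% coinsurance on £365 = £109.50. Member owes £109.50 (running OOP £6,001.10).
#4 (£485): deductible already satisfied, so member's share is 30% × £485 = £145.50. Member pays £145.50; OOP now £6,146.60.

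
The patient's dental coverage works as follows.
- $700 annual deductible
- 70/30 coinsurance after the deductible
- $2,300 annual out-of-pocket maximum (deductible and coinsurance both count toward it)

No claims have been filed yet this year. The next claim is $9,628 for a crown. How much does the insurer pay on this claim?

$7,328

The full $700 deductible is still open; $700 of this bill applies to it.
The remaining $8,928 (= $9,628 − $700) moves to coinsurance.
Patient's 30% share of $8,928 is $2,678.40.
So the patient owes $700 + $2,678.40 = $3,378.40 before any cap.
Adding $3,378.40 to the $0 already spent would give $3,378.40, which exceeds the $2,300 cap; the patient pays just $2,300 − $0 = $2,300.
The insurer covers the remainder: $9,628 − $2,300 = $7,328.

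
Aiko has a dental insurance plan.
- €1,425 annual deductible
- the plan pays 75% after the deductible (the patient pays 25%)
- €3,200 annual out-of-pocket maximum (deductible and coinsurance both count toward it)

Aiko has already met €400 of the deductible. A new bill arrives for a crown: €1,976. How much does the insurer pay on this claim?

€713.25

€400 of the €1,425 deductible is already met, leaving €1,025.
After the €1,025 deductible portion, €1,976 − €1,025 = €951 is subject to coinsurance.
Coinsurance: €951 × 25% = €237.75.
So the patient owes €1,025 + €237.75 = €1,262.75 before any cap.
Cumulative spending €400 + €1,262.75 = €1,662.75 stays under the €3,200 maximum.
Insurer pays the balance: €1,976 − €1,262.75 = €713.25.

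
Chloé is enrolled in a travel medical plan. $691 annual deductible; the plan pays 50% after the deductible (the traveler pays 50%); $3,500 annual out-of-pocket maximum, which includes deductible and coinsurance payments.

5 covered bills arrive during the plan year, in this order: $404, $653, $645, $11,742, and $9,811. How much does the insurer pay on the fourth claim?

Bill 1, $404: all of it applies to the deductible. Cost to traveler: $404. OOP to date $404. Plan pays $404 − $404 = $0.
Bill 2, $653: deductible takes $287, $366 remains; traveler's 50% is $183. Cost to traveler: $470. OOP to date $874. Insurer: $653 − $470 = $183.
Bill 3, $645: 50% coinsurance on $645 = $322.50. Traveler pays $322.50; OOP now $1,196.50. Insurer: $645 − $322.50 = $322.50.
Bill 4, $11,742: 50% coinsurance on $11,742 = $5,871. Adding that to $1,196.50 gives $7,067.50, past the $3,500 cap; traveler pays only $3,500 − $1,196.50 = $2,303.50. Plan pays $11,742 − $2,303.50 = $9,438.50.

$9,438.50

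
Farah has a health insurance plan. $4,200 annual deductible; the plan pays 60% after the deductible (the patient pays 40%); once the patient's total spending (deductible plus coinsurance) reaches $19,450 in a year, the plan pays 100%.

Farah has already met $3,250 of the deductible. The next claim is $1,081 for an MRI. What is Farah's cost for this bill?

Deductible still to meet: $4,200 − $3,250 = $950.
The remaining $131 (= $1,081 − $950) moves to coinsurance.
Patient's 40% share of $131 is $52.40.
So the patient owes $950 + $52.40 = $1,002.40 before any cap.
Total out-of-pocket so far would be $3,250 + $1,002.40 = $4,252.40, below the $19,450 cap — no reduction.

$1,002.40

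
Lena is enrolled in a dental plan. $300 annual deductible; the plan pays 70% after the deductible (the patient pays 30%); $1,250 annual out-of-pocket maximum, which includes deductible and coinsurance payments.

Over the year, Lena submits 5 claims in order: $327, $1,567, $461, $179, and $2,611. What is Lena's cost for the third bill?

#1 ($327): deductible takes $300, $27 remains; patient's 30% is $8.10. Patient owes $308.10 (running OOP $308.10).
#2 ($1,567): deductible met; 30% of $1,567 = $470.10. Cost to patient: $470.10. OOP to date $778.20.
#3 ($461): deductible met; 30% of $461 = $138.30. Cost to patient: $138.30. OOP to date $916.50.

$138.30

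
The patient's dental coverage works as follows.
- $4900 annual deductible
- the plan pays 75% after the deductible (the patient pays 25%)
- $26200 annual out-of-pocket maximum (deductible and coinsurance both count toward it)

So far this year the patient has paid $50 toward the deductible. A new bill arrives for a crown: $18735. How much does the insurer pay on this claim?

$10413.75

Deductible still to meet: $4900 − $50 = $4850.
That leaves $18735 − $4850 = $13885 for coinsurance.
Coinsurance: $13885 × 25% = $3471.25.
Patient responsibility before any cap: $4850 + $3471.25 = $8321.25.
Cumulative spending $50 + $8321.25 = $8371.25 stays under the $26200 maximum.
The insurer covers the remainder: $18735 − $8321.25 = $10413.75.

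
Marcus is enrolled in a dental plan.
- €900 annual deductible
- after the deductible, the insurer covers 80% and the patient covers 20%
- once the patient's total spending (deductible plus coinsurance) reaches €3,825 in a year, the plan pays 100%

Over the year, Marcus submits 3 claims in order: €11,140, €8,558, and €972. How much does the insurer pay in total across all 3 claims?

Claim 1 (€11,140): deductible takes €900, €10,240 remains; coinsurance €10,240 × 20% = €2,048. Cost to patient: €2,948. OOP to date €2,948. Insurer: €11,140 − €2,948 = €8,192.
Claim 2 (€8,558): deductible met; 20% of €8,558 = €1,711.60. OOP would hit €4,659.60 > €3,825, so the cap limits the patient to €3,825 − €2,948 = €877. Insurer: €8,558 − €877 = €7,681.
Claim 3 (€972): deductible already satisfied, so patient's share is 20% × €972 = €194.40. OOP would hit €4,019.40 > €3,825, so the cap limits the patient to €3,825 − €3,825 = €0. Insurer: €972 − €0 = €972.
Insurer total: €8,192 + €7,681 + €972 = €16,845.

€16,845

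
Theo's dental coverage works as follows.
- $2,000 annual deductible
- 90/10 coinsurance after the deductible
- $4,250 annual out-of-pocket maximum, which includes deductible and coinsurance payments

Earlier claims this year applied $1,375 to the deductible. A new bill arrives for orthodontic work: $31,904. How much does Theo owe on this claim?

$2,875

Deductible still to meet: $2,000 − $1,375 = $625.
After the $625 deductible portion, $31,904 − $625 = $31,279 is subject to coinsurance.
Coinsurance: $31,279 × 10% = $3,127.90.
Patient responsibility before any cap: $625 + $3,127.90 = $3,752.90.
That would bring total out-of-pocket to $5,127.90, past the $4,250 cap. The patient is capped at $4,250 − $1,375 = $2,875 on this claim.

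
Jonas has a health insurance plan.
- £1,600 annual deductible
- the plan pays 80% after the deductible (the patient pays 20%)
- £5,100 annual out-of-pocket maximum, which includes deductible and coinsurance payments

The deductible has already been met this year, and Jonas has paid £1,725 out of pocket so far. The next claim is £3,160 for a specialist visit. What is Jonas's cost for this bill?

The deductible is already satisfied, so the full bill goes to coinsurance.
Patient's 20% share of £3,160 is £632.
Cumulative spending £1,725 + £632 = £2,357 stays under the £5,100 maximum.

£632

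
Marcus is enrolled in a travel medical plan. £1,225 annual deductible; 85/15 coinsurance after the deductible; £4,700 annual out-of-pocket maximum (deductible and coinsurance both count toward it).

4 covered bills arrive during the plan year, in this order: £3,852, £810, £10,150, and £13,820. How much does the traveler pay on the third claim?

Claim 1 (£3,852): £1,225 finishes the deductible; £2,627 goes to coinsurance; traveler's 15% is £394.05. Cost to traveler: £1,619.05. OOP to date £1,619.05.
Claim 2 (£810): deductible met; 15% of £810 = £121.50. Cost to traveler: £121.50. OOP to date £1,740.55.
Claim 3 (£10,150): deductible already satisfied, so traveler's share is 15% × £10,150 = £1,522.50. Cost to traveler: £1,522.50. OOP to date £3,263.05.

£1,522.50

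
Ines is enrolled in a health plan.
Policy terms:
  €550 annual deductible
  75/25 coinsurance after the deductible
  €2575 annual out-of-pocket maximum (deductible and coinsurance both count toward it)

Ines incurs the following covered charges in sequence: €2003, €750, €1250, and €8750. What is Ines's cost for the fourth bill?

€1161.75

Bill 1, €2003: €550 to deductible, leaving €1453; 25% of €1453 = €363.25. Patient pays €913.25; OOP now €913.25.
Bill 2, €750: 25% coinsurance on €750 = €187.50. Patient owes €187.50 (running OOP €1100.75).
Bill 3, €1250: deductible met; 25% of €1250 = €312.50. Cost to patient: €312.50. OOP to date €1413.25.
Bill 4, €8750: deductible met; 25% of €8750 = €2187.50. OOP would hit €3600.75 > €2575, so the cap limits the patient to €2575 − €1413.25 = €1161.75.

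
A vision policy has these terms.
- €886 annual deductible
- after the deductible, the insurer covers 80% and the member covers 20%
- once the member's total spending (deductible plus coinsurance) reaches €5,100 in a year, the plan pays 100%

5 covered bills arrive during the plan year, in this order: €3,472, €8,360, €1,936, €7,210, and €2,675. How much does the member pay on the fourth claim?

Claim 1 (€3,472): deductible takes €886, €2,586 remains; coinsurance €2,586 × 20% = €517.20. Member pays €1,403.20; OOP now €1,403.20.
Claim 2 (€8,360): deductible already satisfied, so member's share is 20% × €8,360 = €1,672. Member owes €1,672 (running OOP €3,075.20).
Claim 3 (€1,936): deductible already satisfied, so member's share is 20% × €1,936 = €387.20. Member pays €387.20; OOP now €3,462.40.
Claim 4 (€7,210): 20% coinsurance on €7,210 = €1,442. Member pays €1,442; OOP now €4,904.40.

€1,442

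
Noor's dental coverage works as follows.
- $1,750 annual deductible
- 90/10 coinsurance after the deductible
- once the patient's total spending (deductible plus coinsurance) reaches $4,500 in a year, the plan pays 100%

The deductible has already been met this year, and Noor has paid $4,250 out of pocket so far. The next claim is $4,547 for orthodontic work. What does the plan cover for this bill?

$4,297

The deductible is already satisfied, so the full bill goes to coinsurance.
Coinsurance: $4,547 × 10% = $454.70.
That would bring total out-of-pocket to $4,704.70, past the $4,500 cap. The patient is capped at $4,500 − $4,250 = $250 on this claim.
Insurer pays the balance: $4,547 − $250 = $4,297.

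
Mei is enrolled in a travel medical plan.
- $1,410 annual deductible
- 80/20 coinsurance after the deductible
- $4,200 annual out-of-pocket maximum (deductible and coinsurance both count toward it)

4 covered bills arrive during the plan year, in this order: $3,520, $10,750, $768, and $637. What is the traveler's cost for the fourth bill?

$64.40

Claim 1 — $3,520: deductible takes $1,410, $2,110 remains; coinsurance $2,110 × 20% = $422. Cost to traveler: $1,832. OOP to date $1,832.
Claim 2 — $10,750: deductible already satisfied, so traveler's share is 20% × $10,750 = $2,150. Cost to traveler: $2,150. OOP to date $3,982.
Claim 3 — $768: deductible met; 20% of $768 = $153.60. Traveler pays $153.60; OOP now $4,135.60.
Claim 4 — $637: deductible met; 20% of $637 = $127.40. That would push OOP to $4,263, over the $4,200 cap, so traveler pays $4,200 − $4,135.60 = $64.40.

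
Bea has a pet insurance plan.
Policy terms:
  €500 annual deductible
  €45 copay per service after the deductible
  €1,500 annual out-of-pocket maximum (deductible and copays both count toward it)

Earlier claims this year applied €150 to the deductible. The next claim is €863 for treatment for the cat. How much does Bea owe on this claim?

€150 of the €500 deductible is already met, leaving €350.
That leaves €863 − €350 = €513 for the copay.
Copay on this service: €45.
That puts the owner's cost at €350 + €45 = €395 before any cap.
Total out-of-pocket so far would be €150 + €395 = €545, below the €1,500 cap — no reduction.

€395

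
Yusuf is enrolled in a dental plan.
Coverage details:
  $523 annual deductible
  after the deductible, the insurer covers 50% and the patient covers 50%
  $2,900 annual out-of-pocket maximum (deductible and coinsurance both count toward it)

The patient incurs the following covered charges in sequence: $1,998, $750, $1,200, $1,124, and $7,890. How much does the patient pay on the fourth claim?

$562

Claim 1 — $1,998: $523 to deductible, leaving $1,475; coinsurance $1,475 × 50% = $737.50. Patient pays $1,260.50; OOP now $1,260.50.
Claim 2 — $750: deductible already satisfied, so patient's share is 50% × $750 = $375. Patient owes $375 (running OOP $1,635.50).
Claim 3 — $1,200: 50% coinsurance on $1,200 = $600. Patient owes $600 (running OOP $2,235.50).
Claim 4 — $1,124: 50% coinsurance on $1,124 = $562. Patient pays $562; OOP now $2,797.50.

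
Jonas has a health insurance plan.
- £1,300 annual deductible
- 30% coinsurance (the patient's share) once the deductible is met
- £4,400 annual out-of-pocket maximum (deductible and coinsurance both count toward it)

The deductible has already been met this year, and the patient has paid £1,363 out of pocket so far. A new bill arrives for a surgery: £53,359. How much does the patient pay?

The deductible is already satisfied, so the full bill goes to coinsurance.
Patient's 30% share of £53,359 is £16,007.70.
Year-to-date out-of-pocket would reach £1,363 + £16,007.70 = £17,370.70, above the £4,400 maximum, so the patient pays only £4,400 − £1,363 = £3,037.

£3,037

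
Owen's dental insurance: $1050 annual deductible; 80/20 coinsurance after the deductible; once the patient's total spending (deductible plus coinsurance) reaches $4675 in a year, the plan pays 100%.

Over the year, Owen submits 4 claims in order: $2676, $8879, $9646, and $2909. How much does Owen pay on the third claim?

$1524

Bill 1, $2676: $1050 to deductible, leaving $1626; 20% of $1626 = $325.20. Patient pays $1375.20; OOP now $1375.20.
Bill 2, $8879: 20% coinsurance on $8879 = $1775.80. Cost to patient: $1775.80. OOP to date $3151.
Bill 3, $9646: 20% coinsurance on $9646 = $1929.20. That would push OOP to $5080.20, over the $4675 cap, so patient pays $4675 − $3151 = $1524.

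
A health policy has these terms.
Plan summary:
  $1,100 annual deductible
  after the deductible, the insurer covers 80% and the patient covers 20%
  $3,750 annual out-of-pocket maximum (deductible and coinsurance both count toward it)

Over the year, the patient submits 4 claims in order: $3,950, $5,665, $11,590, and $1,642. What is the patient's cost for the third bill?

Claim 1 ($3,950): $1,100 finishes the deductible; $2,850 goes to coinsurance; 20% of $2,850 = $570. Cost to patient: $1,670. OOP to date $1,670.
Claim 2 ($5,665): 20% coinsurance on $5,665 = $1,133. Cost to patient: $1,133. OOP to date $2,803.
Claim 3 ($11,590): deductible met; 20% of $11,590 = $2,318. OOP would hit $5,121 > $3,750, so the cap limits the patient to $3,750 − $2,803 = $947.

$947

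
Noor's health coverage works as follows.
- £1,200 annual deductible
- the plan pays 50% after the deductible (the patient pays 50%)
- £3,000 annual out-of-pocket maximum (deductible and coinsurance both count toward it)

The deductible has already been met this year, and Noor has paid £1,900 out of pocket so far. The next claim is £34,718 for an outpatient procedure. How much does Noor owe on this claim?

The deductible is already satisfied, so the full bill goes to coinsurance.
Coinsurance: £34,718 × 50% = £17,359.
Year-to-date out-of-pocket would reach £1,900 + £17,359 = £19,259, above the £3,000 maximum, so the patient pays only £3,000 − £1,900 = £1,100.

£1,100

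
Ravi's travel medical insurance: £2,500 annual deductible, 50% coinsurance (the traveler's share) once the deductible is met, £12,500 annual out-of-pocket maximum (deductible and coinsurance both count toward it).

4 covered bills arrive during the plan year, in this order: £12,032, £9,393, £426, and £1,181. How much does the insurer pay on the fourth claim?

£856.50

Claim 1 (£12,032): £2,500 finishes the deductible; £9,532 goes to coinsurance; traveler's 50% is £4,766. Traveler owes £7,266 (running OOP £7,266). Insurer: £12,032 − £7,266 = £4,766.
Claim 2 (£9,393): 50% coinsurance on £9,393 = £4,696.50. Traveler owes £4,696.50 (running OOP £11,962.50). Insurer: £9,393 − £4,696.50 = £4,696.50.
Claim 3 (£426): 50% coinsurance on £426 = £213. Traveler pays £213; OOP now £12,175.50. Insurer: £426 − £213 = £213.
Claim 4 (£1,181): deductible met; 50% of £1,181 = £590.50. That would push OOP to £12,766, over the £12,500 cap, so traveler pays £12,500 − £12,175.50 = £324.50. Plan pays £1,181 − £324.50 = £856.50.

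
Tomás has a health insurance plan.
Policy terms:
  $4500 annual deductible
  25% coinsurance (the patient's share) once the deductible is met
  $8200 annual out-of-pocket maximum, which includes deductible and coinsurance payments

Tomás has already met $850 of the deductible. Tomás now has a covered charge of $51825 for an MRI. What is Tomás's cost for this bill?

$7350

$850 of the $4500 deductible is already met, leaving $3650.
After the $3650 deductible portion, $51825 − $3650 = $48175 is subject to coinsurance.
Coinsurance: $48175 × 25% = $12043.75.
That puts the patient's cost at $3650 + $12043.75 = $15693.75 before any cap.
That would bring total out-of-pocket to $16543.75, past the $8200 cap. The patient is capped at $8200 − $850 = $7350 on this claim.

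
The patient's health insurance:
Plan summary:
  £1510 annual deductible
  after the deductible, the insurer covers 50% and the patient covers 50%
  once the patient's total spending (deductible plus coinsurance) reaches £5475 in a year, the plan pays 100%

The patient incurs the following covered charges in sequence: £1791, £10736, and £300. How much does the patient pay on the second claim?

£3824.50

Bill 1, £1791: £1510 finishes the deductible; £281 goes to coinsurance; 50% of £281 = £140.50. Patient owes £1650.50 (running OOP £1650.50).
Bill 2, £10736: deductible met; 50% of £10736 = £5368. OOP would hit £7018.50 > £5475, so the cap limits the patient to £5475 − £1650.50 = £3824.50.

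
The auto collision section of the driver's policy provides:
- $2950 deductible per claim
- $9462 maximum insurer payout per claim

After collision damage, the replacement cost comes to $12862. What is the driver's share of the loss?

$3400

After the deductible, $12862 − $2950 = $9912 remains.
Since $9912 > $9462, the payout is capped at $9462.
Driver's share is the uncovered remainder: $12862 − $9462 = $3400.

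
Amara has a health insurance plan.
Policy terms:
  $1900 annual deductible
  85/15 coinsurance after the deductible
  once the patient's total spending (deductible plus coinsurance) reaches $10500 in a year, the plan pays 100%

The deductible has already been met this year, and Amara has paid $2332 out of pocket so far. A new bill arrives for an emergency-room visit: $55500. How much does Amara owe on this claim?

With the deductible met, the entire $55500 is subject to coinsurance.
Coinsurance: $55500 × 15% = $8325.
That would bring total out-of-pocket to $10657, past the $10500 cap. The patient is capped at $10500 − $2332 = $8168 on this claim.

$8168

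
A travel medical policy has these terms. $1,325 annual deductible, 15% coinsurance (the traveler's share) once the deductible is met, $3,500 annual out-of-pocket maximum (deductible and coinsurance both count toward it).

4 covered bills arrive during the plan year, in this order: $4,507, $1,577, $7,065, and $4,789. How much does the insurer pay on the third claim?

$6,005.25

Bill 1, $4,507: $1,325 finishes the deductible; $3,182 goes to coinsurance; coinsurance $3,182 × 15% = $477.30. Traveler pays $1,802.30; OOP now $1,802.30. Insurer: $4,507 − $1,802.30 = $2,704.70.
Bill 2, $1,577: deductible already satisfied, so traveler's share is 15% × $1,577 = $236.55. Cost to traveler: $236.55. OOP to date $2,038.85. Plan pays $1,577 − $236.55 = $1,340.45.
Bill 3, $7,065: deductible met; 15% of $7,065 = $1,059.75. Cost to traveler: $1,059.75. OOP to date $3,098.60. Plan pays $7,065 − $1,059.75 = $6,005.25.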